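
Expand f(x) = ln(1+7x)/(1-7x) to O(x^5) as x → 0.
7*x + 49*x**2/2 + 1715*x**3/6 + 16807*x**4/12 + O(x**5)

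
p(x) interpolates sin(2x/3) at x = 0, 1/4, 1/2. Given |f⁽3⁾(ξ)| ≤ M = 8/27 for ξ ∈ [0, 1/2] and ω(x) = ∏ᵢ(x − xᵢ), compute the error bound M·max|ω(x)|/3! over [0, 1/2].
sqrt(3)/5832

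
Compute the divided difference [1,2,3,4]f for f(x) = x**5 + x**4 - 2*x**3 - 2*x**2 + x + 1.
73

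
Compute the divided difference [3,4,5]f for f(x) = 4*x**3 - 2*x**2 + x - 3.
46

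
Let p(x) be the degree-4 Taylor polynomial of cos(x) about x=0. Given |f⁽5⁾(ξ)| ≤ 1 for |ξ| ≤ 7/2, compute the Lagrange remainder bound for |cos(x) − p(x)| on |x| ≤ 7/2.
16807/3840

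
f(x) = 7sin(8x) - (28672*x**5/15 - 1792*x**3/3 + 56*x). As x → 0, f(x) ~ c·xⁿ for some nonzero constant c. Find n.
7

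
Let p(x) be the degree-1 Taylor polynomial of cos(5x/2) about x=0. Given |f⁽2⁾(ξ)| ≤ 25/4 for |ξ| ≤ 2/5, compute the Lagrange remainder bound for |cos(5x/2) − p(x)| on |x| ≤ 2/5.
1/2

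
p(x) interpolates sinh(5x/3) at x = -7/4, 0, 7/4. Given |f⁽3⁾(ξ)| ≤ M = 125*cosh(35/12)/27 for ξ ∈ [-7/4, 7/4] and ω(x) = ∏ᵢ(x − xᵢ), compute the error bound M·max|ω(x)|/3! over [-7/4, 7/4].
42875*sqrt(3)*cosh(35/12)/46656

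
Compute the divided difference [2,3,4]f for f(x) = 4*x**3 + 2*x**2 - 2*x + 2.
38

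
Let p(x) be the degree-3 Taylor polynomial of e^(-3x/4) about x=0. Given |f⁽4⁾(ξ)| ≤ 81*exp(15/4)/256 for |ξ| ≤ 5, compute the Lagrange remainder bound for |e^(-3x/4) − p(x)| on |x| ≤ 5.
16875*exp(15/4)/2048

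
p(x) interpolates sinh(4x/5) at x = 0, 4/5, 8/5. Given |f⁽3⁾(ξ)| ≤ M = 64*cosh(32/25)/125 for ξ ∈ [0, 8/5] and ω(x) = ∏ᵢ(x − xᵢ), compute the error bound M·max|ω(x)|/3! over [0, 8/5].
4096*sqrt(3)*cosh(32/25)/421875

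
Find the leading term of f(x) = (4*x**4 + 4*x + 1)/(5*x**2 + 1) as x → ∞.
4*x**2/5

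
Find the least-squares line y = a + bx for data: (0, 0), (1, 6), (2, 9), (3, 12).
a = 9/10, b = 39/10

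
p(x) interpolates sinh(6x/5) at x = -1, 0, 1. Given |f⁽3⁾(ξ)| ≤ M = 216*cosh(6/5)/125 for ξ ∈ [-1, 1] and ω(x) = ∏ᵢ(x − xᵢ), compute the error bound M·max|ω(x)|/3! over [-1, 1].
8*sqrt(3)*cosh(6/5)/125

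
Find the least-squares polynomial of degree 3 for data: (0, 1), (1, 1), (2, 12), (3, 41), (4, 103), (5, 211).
47/63 + (397/378)x + (-251/126)x² + (55/27)x³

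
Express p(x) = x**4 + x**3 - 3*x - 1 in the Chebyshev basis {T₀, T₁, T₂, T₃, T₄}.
(-5/8)T₀ + (-9/4)T₁ + (1/2)T₂ + (1/4)T₃ + (1/8)T₄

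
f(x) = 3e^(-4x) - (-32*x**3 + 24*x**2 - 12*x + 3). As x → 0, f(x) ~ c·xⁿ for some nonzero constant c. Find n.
4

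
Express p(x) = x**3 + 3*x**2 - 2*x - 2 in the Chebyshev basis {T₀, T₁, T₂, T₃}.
(-1/2)T₀ + (-5/4)T₁ + (3/2)T₂ + (1/4)T₃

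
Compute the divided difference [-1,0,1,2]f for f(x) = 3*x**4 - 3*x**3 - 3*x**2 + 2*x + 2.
3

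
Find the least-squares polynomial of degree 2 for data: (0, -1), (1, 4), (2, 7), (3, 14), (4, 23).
-17/35 + (83/35)x + (6/7)x²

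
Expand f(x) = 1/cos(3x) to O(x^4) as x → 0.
1 + 9*x**2/2 + O(x**4)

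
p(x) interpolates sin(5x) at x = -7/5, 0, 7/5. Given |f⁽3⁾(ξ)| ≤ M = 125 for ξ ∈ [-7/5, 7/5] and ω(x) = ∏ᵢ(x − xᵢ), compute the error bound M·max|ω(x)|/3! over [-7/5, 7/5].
343*sqrt(3)/27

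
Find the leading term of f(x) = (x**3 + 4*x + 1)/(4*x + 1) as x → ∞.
x**2/4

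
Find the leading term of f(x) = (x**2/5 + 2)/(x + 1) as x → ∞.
x/5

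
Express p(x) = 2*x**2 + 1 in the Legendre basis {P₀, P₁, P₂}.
(5/3)P₀ + (4/3)P₂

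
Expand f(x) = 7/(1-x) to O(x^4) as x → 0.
7 + 7*x + 7*x**2 + 7*x**3 + O(x**4)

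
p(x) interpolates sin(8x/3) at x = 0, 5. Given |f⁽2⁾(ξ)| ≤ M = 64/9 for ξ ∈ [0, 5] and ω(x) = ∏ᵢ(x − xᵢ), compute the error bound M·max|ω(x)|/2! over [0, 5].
200/9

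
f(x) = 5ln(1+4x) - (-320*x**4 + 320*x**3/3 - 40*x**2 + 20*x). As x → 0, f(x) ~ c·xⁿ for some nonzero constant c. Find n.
5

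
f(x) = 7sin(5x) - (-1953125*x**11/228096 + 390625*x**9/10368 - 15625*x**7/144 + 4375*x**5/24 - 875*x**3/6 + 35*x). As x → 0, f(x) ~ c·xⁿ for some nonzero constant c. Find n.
13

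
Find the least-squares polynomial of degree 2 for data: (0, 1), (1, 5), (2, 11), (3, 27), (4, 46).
46/35 + (-8/35)x + (20/7)x²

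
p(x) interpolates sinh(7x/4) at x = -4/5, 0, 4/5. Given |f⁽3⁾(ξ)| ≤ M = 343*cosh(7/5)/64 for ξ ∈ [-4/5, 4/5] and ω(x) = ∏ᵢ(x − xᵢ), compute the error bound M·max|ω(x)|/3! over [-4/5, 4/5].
343*sqrt(3)*cosh(7/5)/3375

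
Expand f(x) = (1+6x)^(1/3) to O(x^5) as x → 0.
1 + 2*x - 4*x**2 + 40*x**3/3 - 160*x**4/3 + O(x**5)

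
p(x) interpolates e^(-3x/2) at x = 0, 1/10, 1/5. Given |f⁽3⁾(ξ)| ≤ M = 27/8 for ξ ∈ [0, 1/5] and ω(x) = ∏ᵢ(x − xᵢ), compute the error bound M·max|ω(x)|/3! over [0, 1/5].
sqrt(3)/8000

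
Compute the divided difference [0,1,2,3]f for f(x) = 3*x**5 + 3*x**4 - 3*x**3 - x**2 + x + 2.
90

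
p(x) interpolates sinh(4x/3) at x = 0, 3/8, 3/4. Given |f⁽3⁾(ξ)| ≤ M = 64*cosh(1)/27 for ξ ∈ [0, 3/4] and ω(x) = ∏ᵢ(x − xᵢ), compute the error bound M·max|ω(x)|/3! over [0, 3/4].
sqrt(3)*cosh(1)/216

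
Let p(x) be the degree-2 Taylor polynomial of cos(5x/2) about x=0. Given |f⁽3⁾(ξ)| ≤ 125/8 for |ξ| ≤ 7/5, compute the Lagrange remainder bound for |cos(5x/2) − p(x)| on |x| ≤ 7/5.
343/48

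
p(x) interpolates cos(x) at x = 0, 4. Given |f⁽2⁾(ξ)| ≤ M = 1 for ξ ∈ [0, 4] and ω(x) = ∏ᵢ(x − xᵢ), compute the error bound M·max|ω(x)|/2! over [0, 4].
2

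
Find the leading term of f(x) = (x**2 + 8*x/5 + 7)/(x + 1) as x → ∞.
x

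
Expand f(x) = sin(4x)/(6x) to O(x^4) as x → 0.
2/3 - 16*x**2/9 + O(x**4)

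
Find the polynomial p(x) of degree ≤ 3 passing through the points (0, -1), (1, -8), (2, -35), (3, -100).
-3*x**3 - x**2 - 3*x - 1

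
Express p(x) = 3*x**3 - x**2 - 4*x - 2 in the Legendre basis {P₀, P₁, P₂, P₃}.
(-7/3)P₀ + (-11/5)P₁ + (-2/3)P₂ + (6/5)P₃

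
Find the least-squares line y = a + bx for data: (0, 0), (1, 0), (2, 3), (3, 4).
a = -1/2, b = 3/2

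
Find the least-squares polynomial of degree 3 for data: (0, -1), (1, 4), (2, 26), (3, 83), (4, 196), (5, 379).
-113/126 + (1523/756)x + (-97/252)x² + (82/27)x³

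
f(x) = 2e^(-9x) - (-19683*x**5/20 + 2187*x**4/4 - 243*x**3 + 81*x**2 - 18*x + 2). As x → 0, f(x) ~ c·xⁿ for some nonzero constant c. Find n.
6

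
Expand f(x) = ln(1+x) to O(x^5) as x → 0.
x - x**2/2 + x**3/3 - x**4/4 + O(x**5)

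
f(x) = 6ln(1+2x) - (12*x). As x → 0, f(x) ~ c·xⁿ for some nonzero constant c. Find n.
2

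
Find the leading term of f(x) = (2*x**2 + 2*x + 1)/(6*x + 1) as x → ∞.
x/3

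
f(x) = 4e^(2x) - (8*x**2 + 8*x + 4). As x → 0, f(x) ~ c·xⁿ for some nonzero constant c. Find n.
3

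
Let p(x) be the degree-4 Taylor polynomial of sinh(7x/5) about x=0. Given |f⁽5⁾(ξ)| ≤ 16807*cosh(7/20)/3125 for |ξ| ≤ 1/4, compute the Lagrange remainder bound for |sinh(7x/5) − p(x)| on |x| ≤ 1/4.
16807*cosh(7/20)/384000000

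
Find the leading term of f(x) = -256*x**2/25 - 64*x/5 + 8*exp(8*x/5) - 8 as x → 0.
2048*x**3/375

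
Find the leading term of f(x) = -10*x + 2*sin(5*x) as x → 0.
-125*x**3/3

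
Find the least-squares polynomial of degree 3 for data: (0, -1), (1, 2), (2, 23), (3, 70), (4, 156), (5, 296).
-53/42 + (95/252)x + (5/3)x² + (73/36)x³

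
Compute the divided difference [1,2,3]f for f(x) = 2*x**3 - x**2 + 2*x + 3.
11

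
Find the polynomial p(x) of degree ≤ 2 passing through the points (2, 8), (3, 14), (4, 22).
x**2 + x + 2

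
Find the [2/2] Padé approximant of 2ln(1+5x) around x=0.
5*x*(5*x + 2)/(25*x**2/6 + 5*x + 1)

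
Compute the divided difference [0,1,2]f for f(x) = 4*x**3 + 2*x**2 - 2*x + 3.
14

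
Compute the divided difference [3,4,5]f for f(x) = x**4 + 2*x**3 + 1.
121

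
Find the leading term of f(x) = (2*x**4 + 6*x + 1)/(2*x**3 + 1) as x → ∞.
x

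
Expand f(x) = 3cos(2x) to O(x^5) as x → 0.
3 - 6*x**2 + 2*x**4 + O(x**5)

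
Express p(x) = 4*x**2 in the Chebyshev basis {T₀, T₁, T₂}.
(2)T₀ + (2)T₂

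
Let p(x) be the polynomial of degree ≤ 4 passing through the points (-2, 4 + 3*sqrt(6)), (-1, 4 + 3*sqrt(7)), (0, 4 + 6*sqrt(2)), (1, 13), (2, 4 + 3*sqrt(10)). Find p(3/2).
-105*sqrt(2)/32 - 15*sqrt(6)/128 + 21*sqrt(7)/32 + 105*sqrt(10)/128 + 443/32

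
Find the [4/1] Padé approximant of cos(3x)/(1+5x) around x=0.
(27*x**4/8 - 9*x**2/2 + 1)/(5*x + 1)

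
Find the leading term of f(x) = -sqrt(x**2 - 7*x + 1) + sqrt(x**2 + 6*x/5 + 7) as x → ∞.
41/10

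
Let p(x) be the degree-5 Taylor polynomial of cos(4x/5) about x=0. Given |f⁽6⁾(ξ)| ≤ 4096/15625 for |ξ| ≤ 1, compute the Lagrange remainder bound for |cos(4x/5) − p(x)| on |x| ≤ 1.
256/703125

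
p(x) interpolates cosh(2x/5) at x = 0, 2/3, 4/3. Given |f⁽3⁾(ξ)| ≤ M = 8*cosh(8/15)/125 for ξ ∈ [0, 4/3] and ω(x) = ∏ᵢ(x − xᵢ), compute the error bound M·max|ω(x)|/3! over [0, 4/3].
64*sqrt(3)*cosh(8/15)/91125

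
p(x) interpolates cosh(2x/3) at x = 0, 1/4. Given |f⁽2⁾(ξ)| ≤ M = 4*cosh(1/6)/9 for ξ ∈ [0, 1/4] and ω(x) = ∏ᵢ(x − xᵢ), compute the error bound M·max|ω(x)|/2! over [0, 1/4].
cosh(1/6)/288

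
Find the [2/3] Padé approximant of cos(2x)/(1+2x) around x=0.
(1 - 5*x**2/3)/(2*x**3/3 + x**2/3 + 2*x + 1)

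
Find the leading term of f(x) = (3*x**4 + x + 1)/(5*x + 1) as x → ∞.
3*x**3/5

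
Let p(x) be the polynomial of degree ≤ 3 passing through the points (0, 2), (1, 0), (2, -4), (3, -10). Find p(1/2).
5/4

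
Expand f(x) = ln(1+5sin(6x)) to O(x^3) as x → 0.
30*x - 450*x**2 + O(x**3)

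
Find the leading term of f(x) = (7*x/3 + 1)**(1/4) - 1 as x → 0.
7*x/12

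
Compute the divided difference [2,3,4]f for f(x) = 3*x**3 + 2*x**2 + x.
29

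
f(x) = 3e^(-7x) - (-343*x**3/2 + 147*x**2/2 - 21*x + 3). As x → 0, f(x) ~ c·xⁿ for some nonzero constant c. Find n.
4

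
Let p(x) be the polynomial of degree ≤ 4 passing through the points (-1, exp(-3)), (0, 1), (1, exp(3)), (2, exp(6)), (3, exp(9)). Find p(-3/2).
(315 + (-180*exp(6) - 420 + 378*exp(3) + 35*exp(9))*exp(3))*exp(-3)/128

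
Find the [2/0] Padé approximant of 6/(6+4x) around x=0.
4*x**2/9 - 2*x/3 + 1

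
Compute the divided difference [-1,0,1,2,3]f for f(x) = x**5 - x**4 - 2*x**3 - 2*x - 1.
4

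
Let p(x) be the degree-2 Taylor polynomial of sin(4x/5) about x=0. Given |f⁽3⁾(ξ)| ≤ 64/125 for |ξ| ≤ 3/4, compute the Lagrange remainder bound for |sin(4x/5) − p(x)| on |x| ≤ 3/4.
9/250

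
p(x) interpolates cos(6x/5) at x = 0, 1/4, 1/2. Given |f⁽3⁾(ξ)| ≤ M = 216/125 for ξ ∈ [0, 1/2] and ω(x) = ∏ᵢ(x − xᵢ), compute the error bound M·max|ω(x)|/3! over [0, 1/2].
sqrt(3)/1000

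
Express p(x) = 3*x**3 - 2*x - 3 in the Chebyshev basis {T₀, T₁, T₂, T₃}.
(-3)T₀ + (1/4)T₁ + (3/4)T₃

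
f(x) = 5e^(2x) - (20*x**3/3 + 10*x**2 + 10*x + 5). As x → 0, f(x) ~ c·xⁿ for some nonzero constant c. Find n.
4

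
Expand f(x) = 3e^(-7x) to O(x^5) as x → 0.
3 - 21*x + 147*x**2/2 - 343*x**3/2 + 2401*x**4/8 + O(x**5)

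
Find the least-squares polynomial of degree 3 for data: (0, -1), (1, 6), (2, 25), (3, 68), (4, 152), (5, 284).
-37/42 + (1195/252)x + (-5/21)x² + (77/36)x³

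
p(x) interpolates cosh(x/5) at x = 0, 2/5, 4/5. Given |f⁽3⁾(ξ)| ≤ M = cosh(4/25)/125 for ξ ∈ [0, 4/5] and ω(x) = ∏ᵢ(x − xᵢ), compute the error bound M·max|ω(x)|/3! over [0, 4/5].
8*sqrt(3)*cosh(4/25)/421875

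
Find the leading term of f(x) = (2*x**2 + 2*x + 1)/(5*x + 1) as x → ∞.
2*x/5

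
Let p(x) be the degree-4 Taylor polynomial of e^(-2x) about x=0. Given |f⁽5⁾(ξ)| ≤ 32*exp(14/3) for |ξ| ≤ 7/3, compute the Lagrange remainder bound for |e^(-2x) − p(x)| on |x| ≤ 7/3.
67228*exp(14/3)/3645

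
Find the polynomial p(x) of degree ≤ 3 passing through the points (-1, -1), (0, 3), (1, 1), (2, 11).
3*x**3 - 3*x**2 - 2*x + 3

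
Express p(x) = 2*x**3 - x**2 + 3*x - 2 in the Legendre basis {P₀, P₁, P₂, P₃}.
(-7/3)P₀ + (21/5)P₁ + (-2/3)P₂ + (4/5)P₃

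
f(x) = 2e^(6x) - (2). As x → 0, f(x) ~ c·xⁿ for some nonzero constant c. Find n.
1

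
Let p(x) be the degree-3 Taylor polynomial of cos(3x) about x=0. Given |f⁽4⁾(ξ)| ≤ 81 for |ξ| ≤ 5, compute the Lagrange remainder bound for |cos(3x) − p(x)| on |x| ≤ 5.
16875/8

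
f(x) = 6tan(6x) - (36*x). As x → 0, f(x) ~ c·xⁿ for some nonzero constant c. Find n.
3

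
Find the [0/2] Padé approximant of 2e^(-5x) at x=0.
2/(25*x**2/2 + 5*x + 1)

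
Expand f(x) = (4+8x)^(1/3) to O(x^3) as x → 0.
2**(2/3) + 2*2**(2/3)*x/3 - 4*2**(2/3)*x**2/9 + O(x**3)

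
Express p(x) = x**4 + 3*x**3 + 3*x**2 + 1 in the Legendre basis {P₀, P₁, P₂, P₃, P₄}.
(11/5)P₀ + (9/5)P₁ + (18/7)P₂ + (6/5)P₃ + (8/35)P₄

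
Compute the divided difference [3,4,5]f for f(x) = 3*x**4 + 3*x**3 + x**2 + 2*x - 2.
328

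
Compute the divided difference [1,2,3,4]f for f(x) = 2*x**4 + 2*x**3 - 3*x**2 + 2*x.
22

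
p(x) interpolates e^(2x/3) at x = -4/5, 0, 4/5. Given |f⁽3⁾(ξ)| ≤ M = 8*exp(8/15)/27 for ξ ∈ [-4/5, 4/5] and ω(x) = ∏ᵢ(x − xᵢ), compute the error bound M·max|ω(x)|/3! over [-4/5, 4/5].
512*sqrt(3)*exp(8/15)/91125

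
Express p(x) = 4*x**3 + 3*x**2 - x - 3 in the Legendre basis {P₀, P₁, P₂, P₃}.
(-2)P₀ + (7/5)P₁ + (2)P₂ + (8/5)P₃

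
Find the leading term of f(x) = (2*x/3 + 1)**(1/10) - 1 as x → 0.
x/15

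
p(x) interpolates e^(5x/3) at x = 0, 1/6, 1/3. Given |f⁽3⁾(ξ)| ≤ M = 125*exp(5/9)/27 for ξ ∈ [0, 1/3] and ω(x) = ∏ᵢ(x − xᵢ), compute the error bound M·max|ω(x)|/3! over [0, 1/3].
125*sqrt(3)*exp(5/9)/157464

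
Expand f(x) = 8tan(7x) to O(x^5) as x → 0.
56*x + 2744*x**3/3 + O(x**5)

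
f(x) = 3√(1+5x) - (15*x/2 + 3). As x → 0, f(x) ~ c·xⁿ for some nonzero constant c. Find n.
2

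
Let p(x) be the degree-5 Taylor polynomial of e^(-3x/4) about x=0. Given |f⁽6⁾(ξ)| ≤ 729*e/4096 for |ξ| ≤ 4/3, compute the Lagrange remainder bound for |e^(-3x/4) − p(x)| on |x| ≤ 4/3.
e/720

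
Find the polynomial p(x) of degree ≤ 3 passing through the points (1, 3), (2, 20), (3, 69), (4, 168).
3*x**3 - 2*x**2 + 2*x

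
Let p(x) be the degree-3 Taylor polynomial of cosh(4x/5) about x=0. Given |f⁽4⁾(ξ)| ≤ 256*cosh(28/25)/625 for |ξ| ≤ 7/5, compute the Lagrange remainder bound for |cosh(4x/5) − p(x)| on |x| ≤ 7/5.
76832*cosh(28/25)/1171875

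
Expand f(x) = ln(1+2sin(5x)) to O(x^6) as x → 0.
10*x - 50*x**2 + 875*x**3/3 - 6250*x**4/3 + 190625*x**5/12 + O(x**6)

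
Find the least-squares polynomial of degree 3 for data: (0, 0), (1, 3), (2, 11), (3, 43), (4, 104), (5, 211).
11/63 + (428/189)x + (-139/63)x² + (55/27)x³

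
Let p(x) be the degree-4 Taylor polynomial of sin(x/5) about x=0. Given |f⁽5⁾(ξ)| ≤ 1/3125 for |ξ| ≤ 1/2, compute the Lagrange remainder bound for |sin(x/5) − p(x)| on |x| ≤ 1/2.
1/12000000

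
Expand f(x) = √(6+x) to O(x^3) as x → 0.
sqrt(6) + sqrt(6)*x/12 - sqrt(6)*x**2/288 + O(x**3)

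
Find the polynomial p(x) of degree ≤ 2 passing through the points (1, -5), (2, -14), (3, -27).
-2*x**2 - 3*x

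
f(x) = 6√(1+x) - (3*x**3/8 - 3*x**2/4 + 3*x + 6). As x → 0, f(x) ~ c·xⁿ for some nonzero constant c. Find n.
4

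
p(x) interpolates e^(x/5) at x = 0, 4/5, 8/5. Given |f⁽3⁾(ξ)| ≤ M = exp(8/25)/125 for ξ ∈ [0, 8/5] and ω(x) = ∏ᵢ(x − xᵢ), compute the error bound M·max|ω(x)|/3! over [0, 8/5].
64*sqrt(3)*exp(8/25)/421875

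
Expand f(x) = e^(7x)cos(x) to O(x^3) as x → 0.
1 + 7*x + 24*x**2 + O(x**3)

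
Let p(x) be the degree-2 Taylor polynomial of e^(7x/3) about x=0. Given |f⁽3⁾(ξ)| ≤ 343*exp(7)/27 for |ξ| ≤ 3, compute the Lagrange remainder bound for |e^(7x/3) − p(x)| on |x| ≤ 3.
343*exp(7)/6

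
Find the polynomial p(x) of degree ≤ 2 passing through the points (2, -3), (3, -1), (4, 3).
x**2 - 3*x - 1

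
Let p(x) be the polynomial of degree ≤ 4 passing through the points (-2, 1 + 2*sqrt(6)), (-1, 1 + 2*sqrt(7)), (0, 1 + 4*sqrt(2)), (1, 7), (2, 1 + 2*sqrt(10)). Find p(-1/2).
-5*sqrt(6)/64 + 1/16 + 3*sqrt(10)/64 + 15*sqrt(7)/16 + 45*sqrt(2)/16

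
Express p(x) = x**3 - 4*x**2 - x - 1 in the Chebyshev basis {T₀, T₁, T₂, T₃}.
(-3)T₀ + (-1/4)T₁ + (-2)T₂ + (1/4)T₃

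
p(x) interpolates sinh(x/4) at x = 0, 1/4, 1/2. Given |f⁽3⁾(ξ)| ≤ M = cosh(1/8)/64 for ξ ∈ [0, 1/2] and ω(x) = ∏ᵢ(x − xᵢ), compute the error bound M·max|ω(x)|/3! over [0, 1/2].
sqrt(3)*cosh(1/8)/110592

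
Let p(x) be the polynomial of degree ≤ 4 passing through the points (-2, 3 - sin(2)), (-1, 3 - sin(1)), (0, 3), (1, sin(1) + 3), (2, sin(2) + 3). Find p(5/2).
-15*sin(1)/8 + 35*sin(2)/16 + 3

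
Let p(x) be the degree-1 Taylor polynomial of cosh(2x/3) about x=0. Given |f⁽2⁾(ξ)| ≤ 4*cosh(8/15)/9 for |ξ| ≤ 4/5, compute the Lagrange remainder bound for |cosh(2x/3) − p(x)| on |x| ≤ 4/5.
32*cosh(8/15)/225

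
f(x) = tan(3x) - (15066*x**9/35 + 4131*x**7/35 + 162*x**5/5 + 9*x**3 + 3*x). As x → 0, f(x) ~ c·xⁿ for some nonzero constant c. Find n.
11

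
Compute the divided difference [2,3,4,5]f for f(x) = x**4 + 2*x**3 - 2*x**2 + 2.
16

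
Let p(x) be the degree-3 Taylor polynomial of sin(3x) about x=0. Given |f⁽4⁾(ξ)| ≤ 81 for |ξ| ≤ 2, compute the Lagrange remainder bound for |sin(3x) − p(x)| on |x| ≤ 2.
54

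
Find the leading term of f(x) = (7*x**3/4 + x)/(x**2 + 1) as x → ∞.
7*x/4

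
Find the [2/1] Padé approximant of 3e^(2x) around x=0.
(2*x**2 + 4*x + 3)/(1 - 2*x/3)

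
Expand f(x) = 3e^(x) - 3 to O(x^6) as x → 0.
3*x + 3*x**2/2 + x**3/2 + x**4/8 + x**5/40 + O(x**6)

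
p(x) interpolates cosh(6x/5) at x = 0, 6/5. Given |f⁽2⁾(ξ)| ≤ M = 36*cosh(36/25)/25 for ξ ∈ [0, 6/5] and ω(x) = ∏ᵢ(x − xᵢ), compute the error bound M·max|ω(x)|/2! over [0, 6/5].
162*cosh(36/25)/625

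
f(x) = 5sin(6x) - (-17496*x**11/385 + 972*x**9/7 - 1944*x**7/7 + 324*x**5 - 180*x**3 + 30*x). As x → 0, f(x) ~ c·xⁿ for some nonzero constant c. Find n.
13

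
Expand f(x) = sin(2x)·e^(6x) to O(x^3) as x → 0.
2*x + 12*x**2 + O(x**3)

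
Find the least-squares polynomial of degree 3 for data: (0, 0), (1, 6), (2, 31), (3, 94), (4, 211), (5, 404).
-1/14 + (251/84)x + (1/7)x² + (37/12)x³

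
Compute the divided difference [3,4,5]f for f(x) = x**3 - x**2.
11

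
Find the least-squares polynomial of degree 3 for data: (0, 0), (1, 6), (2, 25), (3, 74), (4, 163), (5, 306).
19/126 + (1679/756)x + (115/126)x² + (235/108)x³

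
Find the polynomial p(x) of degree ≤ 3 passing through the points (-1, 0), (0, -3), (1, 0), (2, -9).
-3*x**3 + 3*x**2 + 3*x - 3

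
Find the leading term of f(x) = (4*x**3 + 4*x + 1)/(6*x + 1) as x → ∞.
2*x**2/3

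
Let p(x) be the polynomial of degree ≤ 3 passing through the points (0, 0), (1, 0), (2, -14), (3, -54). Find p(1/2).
1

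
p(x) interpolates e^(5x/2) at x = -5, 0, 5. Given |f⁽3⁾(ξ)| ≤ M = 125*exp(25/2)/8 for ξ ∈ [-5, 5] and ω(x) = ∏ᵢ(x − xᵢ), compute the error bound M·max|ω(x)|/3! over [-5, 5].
15625*sqrt(3)*exp(25/2)/216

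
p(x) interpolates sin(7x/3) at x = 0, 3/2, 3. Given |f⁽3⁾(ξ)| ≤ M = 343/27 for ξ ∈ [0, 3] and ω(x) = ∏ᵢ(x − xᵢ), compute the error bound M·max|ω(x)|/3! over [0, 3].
343*sqrt(3)/216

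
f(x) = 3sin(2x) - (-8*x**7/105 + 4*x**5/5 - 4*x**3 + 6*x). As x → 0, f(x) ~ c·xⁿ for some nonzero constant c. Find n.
9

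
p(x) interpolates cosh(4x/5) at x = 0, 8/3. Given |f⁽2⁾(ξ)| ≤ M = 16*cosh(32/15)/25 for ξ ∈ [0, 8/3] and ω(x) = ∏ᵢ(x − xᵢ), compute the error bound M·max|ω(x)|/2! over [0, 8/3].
128*cosh(32/15)/225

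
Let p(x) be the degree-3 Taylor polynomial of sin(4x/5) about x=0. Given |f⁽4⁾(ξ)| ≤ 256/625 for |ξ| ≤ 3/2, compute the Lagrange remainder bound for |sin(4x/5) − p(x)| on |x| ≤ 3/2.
54/625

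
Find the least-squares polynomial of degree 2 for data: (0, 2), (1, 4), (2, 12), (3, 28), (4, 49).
69/35 + (-47/35)x + (23/7)x²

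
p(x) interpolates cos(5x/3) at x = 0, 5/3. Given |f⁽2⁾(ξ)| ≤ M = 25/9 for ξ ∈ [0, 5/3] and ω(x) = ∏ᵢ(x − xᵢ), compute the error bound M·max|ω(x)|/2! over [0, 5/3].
625/648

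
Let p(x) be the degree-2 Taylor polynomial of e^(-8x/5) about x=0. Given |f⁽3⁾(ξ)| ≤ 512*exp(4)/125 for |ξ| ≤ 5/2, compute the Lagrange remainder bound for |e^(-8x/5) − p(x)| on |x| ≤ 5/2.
32*exp(4)/3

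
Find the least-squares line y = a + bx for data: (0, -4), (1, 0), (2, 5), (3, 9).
a = -41/10, b = 22/5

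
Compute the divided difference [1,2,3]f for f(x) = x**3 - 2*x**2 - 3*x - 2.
4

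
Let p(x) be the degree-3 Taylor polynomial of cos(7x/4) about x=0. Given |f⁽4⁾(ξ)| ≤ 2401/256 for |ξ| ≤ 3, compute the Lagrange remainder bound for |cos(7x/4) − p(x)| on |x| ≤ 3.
64827/2048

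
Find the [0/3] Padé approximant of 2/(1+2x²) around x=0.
2/(2*x**2 + 1)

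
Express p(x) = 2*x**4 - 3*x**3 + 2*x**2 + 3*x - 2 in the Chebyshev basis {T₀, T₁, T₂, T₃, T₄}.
(-1/4)T₀ + (3/4)T₁ + (2)T₂ + (-3/4)T₃ + (1/4)T₄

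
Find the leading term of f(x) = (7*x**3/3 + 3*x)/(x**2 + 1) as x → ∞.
7*x/3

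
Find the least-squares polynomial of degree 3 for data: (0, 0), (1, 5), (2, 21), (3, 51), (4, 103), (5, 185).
-25/126 + (2683/756)x + (149/126)x² + (119/108)x³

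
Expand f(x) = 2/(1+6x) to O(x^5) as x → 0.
2 - 12*x + 72*x**2 - 432*x**3 + 2592*x**4 + O(x**5)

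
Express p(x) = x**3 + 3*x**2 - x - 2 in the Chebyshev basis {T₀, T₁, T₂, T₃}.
(-1/2)T₀ + (-1/4)T₁ + (3/2)T₂ + (1/4)T₃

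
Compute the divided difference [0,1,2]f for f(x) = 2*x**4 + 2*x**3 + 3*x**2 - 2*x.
23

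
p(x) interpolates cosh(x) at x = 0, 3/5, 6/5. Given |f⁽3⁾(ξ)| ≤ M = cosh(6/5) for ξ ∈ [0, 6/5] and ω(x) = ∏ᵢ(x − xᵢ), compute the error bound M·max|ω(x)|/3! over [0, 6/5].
sqrt(3)*cosh(6/5)/125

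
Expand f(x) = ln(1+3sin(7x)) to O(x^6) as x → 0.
21*x - 441*x**2/2 + 5831*x**3/2 - 180075*x**4/4 + 5932871*x**5/8 + O(x**6)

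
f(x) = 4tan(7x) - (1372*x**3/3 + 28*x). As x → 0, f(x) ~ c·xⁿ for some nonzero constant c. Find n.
5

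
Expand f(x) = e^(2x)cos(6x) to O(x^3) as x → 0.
1 + 2*x - 16*x**2 + O(x**3)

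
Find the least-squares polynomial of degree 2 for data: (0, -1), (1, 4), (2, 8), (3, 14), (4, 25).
-2/5 + (11/5)x + x²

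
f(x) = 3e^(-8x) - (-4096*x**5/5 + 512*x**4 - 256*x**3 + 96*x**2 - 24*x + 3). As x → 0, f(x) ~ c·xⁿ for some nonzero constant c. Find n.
6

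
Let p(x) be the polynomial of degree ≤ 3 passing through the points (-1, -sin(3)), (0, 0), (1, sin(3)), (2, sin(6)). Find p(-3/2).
-7*sin(3)/8 - 5*sin(6)/16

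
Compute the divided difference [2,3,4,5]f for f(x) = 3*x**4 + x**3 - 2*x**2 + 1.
43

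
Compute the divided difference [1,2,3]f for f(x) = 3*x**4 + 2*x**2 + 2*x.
77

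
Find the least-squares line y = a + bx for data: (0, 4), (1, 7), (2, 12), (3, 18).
a = 16/5, b = 47/10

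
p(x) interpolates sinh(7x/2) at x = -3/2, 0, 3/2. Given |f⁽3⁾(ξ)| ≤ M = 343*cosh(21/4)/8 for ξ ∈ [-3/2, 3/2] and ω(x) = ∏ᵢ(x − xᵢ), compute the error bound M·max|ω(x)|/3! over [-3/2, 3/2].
343*sqrt(3)*cosh(21/4)/64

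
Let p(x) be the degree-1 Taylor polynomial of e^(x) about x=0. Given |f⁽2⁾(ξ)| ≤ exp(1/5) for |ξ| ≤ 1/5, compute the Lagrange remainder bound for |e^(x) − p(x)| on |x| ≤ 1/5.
exp(1/5)/50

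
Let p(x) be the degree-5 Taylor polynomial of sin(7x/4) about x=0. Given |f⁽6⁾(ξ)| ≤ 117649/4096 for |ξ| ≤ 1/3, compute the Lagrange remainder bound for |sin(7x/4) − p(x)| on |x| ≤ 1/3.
117649/2149908480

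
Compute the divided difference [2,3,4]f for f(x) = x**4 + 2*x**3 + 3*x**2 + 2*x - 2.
76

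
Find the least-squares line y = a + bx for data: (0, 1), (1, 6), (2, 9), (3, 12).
a = 8/5, b = 18/5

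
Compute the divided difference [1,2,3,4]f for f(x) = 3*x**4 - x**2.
30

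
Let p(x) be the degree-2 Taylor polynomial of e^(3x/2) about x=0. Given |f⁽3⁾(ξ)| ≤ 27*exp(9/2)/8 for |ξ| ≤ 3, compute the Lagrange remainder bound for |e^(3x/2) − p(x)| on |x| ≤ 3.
243*exp(9/2)/16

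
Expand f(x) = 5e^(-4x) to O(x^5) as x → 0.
5 - 20*x + 40*x**2 - 160*x**3/3 + 160*x**4/3 + O(x**5)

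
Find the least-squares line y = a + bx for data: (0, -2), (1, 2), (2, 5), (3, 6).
a = -13/10, b = 27/10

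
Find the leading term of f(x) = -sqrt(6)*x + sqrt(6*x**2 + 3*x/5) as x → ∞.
sqrt(6)/20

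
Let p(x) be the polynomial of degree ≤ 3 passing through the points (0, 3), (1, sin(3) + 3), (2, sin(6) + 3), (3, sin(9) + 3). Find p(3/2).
9*sin(6)/16 - sin(9)/16 + 9*sin(3)/16 + 3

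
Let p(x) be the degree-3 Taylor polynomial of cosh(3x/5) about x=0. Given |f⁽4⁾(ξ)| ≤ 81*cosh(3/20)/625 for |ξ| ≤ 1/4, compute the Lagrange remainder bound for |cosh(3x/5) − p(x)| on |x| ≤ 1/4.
27*cosh(3/20)/1280000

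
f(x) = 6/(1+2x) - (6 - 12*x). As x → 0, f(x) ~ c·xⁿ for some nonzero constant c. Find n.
2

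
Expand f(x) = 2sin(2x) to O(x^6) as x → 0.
4*x - 8*x**3/3 + 8*x**5/15 + O(x**6)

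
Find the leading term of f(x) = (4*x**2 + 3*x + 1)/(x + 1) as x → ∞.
4*x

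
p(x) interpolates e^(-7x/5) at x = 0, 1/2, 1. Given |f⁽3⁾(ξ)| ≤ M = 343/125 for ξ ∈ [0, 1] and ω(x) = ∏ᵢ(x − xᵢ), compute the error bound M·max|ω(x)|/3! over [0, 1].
343*sqrt(3)/27000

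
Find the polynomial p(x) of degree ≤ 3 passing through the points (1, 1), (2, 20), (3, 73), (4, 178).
3*x**3 - x**2 + x - 2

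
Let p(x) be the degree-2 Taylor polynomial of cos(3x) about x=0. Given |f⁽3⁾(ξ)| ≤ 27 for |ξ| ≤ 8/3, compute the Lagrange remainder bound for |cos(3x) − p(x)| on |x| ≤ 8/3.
256/3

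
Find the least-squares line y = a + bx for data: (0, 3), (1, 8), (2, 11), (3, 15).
a = 17/5, b = 39/10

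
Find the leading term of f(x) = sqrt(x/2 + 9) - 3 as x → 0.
x/12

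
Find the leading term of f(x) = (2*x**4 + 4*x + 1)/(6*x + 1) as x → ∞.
x**3/3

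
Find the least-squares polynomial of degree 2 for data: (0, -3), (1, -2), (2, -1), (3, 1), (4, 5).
-14/5 + (-1/10)x + (1/2)x²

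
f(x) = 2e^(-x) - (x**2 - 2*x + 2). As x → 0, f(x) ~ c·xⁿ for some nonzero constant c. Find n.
3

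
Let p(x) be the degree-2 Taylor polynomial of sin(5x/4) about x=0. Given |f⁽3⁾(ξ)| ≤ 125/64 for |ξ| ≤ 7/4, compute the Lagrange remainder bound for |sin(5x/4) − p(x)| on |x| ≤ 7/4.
42875/24576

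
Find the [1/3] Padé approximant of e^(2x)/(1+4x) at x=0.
(7*x/10 + 1)/(37*x**3/15 - 23*x**2/5 + 27*x/10 + 1)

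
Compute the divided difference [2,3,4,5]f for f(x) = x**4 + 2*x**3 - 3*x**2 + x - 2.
16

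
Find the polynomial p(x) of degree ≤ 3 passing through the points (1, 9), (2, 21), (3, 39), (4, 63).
3*x**2 + 3*x + 3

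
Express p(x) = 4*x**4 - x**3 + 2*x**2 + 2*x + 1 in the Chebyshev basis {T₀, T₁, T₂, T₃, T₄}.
(7/2)T₀ + (5/4)T₁ + (3)T₂ + (-1/4)T₃ + (1/2)T₄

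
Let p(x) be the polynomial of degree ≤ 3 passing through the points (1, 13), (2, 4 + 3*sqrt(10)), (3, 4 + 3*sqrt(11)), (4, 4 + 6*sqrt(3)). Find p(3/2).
-15*sqrt(11)/16 + 3*sqrt(3)/8 + 109/16 + 45*sqrt(10)/16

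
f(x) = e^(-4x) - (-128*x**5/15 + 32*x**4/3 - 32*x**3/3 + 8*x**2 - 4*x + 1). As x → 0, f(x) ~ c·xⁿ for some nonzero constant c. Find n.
6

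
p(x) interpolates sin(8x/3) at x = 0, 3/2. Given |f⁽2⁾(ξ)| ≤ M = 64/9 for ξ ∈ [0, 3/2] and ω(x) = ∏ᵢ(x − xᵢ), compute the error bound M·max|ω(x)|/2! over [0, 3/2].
2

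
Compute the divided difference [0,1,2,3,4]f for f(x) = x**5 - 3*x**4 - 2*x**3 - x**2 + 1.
7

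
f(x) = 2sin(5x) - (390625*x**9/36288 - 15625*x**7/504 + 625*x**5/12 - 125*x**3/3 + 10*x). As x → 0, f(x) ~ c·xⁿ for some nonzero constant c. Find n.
11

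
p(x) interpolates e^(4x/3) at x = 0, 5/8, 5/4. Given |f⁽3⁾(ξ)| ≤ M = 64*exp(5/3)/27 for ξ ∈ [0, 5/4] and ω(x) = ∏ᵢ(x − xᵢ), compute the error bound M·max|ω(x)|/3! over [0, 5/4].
125*sqrt(3)*exp(5/3)/5832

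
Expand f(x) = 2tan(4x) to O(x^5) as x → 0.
8*x + 128*x**3/3 + O(x**5)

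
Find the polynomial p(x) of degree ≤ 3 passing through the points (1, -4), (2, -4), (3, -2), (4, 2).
x**2 - 3*x - 2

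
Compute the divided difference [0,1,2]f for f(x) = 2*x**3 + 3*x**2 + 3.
9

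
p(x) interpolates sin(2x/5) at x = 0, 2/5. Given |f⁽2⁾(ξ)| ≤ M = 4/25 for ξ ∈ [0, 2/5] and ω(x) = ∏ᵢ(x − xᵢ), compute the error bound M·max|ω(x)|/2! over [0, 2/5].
2/625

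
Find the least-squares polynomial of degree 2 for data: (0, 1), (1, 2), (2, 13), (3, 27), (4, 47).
16/35 + (-1/70)x + (41/14)x²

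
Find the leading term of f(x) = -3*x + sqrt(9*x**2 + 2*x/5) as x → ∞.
1/15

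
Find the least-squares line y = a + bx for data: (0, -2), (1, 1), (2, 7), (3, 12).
a = -27/10, b = 24/5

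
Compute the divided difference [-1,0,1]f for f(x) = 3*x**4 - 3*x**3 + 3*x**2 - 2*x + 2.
6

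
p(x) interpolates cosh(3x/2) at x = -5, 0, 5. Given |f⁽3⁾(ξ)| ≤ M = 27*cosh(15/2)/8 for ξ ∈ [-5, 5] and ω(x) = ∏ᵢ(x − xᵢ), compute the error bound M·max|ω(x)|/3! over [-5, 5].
125*sqrt(3)*cosh(15/2)/8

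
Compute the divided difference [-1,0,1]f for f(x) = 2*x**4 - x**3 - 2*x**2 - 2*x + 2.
0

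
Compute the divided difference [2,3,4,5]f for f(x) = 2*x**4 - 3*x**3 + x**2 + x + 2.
25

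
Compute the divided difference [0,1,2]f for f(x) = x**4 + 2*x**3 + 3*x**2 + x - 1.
16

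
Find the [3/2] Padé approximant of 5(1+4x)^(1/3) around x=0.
(448*x**3/81 + 112*x**2/3 + 28*x + 5)/(32*x**2/9 + 64*x/15 + 1)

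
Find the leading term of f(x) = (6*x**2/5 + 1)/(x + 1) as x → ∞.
6*x/5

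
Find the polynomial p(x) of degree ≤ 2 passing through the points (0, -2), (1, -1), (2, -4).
-2*x**2 + 3*x - 2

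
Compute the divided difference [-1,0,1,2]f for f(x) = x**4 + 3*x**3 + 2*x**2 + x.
5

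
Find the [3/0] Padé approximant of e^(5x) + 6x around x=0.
125*x**3/6 + 25*x**2/2 + 11*x + 1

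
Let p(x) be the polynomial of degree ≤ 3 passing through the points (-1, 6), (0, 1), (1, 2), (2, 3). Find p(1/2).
9/8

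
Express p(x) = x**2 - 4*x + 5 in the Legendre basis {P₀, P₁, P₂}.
(16/3)P₀ + (-4)P₁ + (2/3)P₂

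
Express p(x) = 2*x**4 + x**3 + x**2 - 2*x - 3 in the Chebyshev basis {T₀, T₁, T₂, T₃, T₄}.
(-7/4)T₀ + (-5/4)T₁ + (3/2)T₂ + (1/4)T₃ + (1/4)T₄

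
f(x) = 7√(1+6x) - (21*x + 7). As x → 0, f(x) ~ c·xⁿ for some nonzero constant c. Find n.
2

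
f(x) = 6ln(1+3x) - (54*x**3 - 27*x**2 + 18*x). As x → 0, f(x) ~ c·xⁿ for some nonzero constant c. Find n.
4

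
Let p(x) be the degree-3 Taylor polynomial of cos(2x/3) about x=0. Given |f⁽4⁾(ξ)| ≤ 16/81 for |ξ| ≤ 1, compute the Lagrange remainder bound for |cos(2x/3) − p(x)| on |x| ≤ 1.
2/243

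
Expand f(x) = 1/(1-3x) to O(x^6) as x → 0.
1 + 3*x + 9*x**2 + 27*x**3 + 81*x**4 + 243*x**5 + O(x**6)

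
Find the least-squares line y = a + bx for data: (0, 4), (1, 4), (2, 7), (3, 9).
a = 33/10, b = 9/5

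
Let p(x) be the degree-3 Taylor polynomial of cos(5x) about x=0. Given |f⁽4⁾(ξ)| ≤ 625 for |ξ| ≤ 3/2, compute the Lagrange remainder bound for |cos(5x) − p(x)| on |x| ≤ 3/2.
16875/128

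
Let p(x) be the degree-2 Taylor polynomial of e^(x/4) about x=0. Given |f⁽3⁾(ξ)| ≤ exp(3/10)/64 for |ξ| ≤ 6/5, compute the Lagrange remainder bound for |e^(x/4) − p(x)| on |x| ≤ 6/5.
9*exp(3/10)/2000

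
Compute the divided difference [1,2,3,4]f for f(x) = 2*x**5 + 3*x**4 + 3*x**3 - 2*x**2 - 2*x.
163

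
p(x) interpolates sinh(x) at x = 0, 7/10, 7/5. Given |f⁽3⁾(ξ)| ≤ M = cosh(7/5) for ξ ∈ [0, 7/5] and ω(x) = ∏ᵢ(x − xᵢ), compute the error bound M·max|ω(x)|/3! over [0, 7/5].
343*sqrt(3)*cosh(7/5)/27000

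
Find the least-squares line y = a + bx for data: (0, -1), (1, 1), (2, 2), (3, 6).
a = -13/10, b = 11/5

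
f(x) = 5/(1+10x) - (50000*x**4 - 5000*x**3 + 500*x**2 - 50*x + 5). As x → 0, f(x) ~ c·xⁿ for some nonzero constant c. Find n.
5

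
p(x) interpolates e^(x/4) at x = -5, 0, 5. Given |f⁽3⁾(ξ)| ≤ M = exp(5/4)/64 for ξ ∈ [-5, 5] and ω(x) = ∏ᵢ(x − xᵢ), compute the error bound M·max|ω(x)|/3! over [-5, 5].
125*sqrt(3)*exp(5/4)/1728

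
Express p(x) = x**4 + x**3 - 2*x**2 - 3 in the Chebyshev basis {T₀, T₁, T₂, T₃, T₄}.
(-29/8)T₀ + (3/4)T₁ + (-1/2)T₂ + (1/4)T₃ + (1/8)T₄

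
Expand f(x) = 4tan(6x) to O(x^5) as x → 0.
24*x + 288*x**3 + O(x**5)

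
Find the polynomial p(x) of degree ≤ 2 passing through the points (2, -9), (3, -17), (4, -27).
-x**2 - 3*x + 1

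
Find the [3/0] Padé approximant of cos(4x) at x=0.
1 - 8*x**2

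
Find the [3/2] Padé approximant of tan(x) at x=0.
(-x**3/15 + x)/(1 - 2*x**2/5)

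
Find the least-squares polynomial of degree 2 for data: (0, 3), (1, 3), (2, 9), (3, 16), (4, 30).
103/35 + (-111/70)x + (29/14)x²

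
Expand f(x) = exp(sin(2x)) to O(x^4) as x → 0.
1 + 2*x + 2*x**2 + O(x**4)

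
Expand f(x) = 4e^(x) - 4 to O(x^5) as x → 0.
4*x + 2*x**2 + 2*x**3/3 + x**4/6 + O(x**5)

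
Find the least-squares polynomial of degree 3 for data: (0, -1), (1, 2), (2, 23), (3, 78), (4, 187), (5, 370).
-73/63 + (335/189)x + (-79/63)x² + (85/27)x³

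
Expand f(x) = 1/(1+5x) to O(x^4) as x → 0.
1 - 5*x + 25*x**2 - 125*x**3 + O(x**4)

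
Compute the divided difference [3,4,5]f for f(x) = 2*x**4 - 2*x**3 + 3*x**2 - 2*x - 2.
173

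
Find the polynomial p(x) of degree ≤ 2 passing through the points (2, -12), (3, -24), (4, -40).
-2*x**2 - 2*x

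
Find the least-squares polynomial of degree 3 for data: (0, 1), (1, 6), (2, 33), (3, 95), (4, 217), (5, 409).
1 + (29/42)x + (45/28)x² + (35/12)x³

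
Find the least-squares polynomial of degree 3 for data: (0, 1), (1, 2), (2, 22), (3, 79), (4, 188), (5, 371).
113/126 + (-1523/756)x + (97/252)x² + (80/27)x³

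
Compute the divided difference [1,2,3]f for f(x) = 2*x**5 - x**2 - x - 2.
179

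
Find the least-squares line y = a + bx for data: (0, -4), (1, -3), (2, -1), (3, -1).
a = -39/10, b = 11/10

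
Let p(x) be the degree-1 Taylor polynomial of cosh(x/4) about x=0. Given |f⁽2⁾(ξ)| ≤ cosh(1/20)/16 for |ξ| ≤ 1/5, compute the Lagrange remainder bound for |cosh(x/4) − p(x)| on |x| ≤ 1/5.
cosh(1/20)/800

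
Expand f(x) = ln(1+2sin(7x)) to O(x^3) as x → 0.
14*x - 98*x**2 + O(x**3)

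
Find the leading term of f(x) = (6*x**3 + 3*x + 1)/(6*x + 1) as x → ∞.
x**2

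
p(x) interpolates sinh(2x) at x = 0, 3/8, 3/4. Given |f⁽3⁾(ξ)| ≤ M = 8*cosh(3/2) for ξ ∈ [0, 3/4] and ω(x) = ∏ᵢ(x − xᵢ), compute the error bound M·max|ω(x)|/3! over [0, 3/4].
sqrt(3)*cosh(3/2)/64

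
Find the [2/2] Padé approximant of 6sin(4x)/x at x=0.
(24 - 224*x**2/5)/(4*x**2/5 + 1)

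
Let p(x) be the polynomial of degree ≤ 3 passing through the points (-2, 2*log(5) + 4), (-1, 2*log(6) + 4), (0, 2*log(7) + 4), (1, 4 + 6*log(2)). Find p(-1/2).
-log(5)/8 + 3*log(2)/4 + 9*log(21)/8 + 4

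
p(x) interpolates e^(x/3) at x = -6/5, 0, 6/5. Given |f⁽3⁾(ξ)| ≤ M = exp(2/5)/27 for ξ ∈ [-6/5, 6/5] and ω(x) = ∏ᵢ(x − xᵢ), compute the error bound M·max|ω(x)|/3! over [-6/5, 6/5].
8*sqrt(3)*exp(2/5)/3375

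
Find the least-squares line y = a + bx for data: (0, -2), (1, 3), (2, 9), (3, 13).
a = -19/10, b = 51/10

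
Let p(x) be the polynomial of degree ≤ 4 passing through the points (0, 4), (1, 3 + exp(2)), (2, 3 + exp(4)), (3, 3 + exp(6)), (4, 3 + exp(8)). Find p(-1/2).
-45*exp(6)/32 - 105*exp(2)/32 + 699/128 + 189*exp(4)/64 + 35*exp(8)/128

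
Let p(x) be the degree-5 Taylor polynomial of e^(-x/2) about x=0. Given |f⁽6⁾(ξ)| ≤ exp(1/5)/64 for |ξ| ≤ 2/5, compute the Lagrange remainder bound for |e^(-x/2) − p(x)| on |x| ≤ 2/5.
exp(1/5)/11250000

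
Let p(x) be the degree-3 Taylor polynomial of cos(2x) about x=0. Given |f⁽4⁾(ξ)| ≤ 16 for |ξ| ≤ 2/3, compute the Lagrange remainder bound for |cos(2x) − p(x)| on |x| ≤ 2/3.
32/243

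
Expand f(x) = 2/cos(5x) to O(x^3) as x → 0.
2 + 25*x**2 + O(x**3)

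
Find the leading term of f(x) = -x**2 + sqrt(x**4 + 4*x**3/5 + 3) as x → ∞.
2*x/5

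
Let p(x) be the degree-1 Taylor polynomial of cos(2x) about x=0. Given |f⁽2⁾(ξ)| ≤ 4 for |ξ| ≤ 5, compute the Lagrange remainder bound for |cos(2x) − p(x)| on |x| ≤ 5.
50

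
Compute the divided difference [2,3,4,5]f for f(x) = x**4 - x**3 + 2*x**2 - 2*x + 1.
13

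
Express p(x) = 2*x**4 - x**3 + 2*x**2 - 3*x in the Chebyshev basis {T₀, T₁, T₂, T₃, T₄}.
(7/4)T₀ + (-15/4)T₁ + (2)T₂ + (-1/4)T₃ + (1/4)T₄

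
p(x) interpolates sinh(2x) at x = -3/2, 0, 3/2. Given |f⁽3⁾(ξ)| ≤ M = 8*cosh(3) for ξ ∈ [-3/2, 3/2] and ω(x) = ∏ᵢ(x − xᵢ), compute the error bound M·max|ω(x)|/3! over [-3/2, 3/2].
sqrt(3)*cosh(3)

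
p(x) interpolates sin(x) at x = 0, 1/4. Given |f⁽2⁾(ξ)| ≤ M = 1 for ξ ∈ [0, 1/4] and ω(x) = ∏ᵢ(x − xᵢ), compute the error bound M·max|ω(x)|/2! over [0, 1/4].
1/128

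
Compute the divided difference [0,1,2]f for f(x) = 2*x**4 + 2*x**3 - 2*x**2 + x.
18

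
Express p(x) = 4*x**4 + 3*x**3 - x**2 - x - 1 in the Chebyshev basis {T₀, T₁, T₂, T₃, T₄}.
(5/4)T₁ + (3/2)T₂ + (3/4)T₃ + (1/2)T₄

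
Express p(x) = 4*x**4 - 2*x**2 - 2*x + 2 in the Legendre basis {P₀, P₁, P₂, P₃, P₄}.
(32/15)P₀ + (-2)P₁ + (20/21)P₂ + (32/35)P₄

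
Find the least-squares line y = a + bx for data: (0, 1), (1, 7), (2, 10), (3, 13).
a = 19/10, b = 39/10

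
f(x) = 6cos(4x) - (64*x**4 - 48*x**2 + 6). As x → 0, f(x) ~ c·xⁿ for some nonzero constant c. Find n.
6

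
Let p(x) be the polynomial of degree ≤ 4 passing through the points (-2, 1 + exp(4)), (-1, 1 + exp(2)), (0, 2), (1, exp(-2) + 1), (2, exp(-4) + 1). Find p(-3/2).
(-5 + 28*exp(2) + (58 + 140*exp(2) + 35*exp(4))*exp(4))*exp(-4)/128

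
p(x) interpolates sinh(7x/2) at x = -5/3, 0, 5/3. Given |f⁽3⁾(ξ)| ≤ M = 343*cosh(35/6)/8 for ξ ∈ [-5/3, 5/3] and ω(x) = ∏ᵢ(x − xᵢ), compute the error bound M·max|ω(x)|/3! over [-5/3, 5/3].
42875*sqrt(3)*cosh(35/6)/5832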